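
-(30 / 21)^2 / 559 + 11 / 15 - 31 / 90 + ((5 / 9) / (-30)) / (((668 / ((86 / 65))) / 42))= 26327198 / 68614455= 0.38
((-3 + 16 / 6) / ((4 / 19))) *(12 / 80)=-19 / 80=-0.24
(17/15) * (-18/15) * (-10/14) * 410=2788/7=398.29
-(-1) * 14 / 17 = 14 / 17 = 0.82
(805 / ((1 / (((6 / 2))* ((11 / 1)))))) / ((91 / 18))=5254.62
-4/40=-0.10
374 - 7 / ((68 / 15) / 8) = 6148 / 17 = 361.65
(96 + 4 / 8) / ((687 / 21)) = 1351 / 458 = 2.95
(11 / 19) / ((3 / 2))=0.39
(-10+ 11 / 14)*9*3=-3483 / 14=-248.79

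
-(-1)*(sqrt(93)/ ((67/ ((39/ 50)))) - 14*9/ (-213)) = 39*sqrt(93)/ 3350 + 42/ 71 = 0.70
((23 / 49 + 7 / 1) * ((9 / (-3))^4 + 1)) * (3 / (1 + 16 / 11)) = 110044 / 147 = 748.60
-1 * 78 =-78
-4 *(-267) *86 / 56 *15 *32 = 5510880 / 7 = 787268.57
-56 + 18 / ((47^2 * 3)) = -123698 / 2209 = -56.00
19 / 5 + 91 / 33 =1082 / 165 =6.56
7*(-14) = -98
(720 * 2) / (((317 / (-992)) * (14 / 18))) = -5793.74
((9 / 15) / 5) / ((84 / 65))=13 / 140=0.09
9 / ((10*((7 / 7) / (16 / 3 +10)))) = 69 / 5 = 13.80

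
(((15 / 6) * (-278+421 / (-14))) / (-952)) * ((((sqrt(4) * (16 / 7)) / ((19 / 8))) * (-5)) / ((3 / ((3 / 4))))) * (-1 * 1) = 11350 / 5831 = 1.95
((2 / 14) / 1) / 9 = 1 / 63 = 0.02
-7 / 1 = -7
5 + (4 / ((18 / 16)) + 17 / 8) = 769 / 72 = 10.68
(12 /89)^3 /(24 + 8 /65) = 3510 /34543481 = 0.00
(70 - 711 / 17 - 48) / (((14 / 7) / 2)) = -337 / 17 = -19.82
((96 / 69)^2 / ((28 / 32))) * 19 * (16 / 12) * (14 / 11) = 1245184 / 17457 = 71.33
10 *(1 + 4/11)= 150/11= 13.64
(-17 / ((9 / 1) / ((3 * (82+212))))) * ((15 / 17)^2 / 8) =-11025 / 68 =-162.13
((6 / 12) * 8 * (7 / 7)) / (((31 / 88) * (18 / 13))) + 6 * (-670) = -1119292 / 279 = -4011.80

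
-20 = -20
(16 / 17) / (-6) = -8 / 51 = -0.16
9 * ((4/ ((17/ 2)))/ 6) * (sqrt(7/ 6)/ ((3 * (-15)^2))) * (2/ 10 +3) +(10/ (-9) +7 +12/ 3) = 9.89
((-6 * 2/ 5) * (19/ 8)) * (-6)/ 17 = 171/ 85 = 2.01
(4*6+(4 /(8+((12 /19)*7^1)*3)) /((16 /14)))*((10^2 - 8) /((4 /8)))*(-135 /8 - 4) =-74995525 /808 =-92816.24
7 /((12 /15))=35 /4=8.75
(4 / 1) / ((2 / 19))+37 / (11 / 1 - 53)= 1559 / 42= 37.12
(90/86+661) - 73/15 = 423881/645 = 657.18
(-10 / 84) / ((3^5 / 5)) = -25 / 10206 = -0.00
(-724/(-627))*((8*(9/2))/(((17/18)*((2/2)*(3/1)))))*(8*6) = 2502144/3553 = 704.23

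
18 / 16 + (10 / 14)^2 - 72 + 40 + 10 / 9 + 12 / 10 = -494867 / 17640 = -28.05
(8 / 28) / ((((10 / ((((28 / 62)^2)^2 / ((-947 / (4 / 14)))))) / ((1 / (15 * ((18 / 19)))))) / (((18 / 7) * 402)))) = -570304 / 21864359675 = -0.00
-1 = -1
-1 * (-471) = 471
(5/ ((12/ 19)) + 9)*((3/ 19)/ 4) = 203/ 304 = 0.67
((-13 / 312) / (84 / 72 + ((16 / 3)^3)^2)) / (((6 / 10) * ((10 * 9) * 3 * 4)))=-3 / 1073796256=-0.00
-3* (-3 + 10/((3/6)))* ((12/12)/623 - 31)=1580.92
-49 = -49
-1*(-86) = 86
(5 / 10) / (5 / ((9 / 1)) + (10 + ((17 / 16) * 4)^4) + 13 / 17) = 0.00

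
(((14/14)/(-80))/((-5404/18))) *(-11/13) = -99/2810080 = -0.00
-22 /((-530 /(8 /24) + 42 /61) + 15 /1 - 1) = 671 /48047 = 0.01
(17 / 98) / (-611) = -17 / 59878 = -0.00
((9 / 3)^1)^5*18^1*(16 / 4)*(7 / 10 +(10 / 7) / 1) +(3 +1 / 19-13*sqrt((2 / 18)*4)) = 74285564 / 1995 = 37235.87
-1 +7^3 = 342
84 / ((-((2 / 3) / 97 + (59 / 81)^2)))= -53459028 / 342031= -156.30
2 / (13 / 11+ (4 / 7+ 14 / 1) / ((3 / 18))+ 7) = 77 / 3681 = 0.02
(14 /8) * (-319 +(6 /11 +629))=5978 /11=543.45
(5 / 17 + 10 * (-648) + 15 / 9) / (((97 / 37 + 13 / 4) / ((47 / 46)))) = -1149061640 / 1019337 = -1127.26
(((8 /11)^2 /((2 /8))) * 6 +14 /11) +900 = 110590 /121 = 913.97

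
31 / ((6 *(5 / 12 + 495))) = 62 / 5945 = 0.01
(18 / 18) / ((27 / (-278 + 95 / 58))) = -1781 / 174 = -10.24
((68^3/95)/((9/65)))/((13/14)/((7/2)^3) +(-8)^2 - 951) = -26.95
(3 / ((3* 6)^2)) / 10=1 / 1080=0.00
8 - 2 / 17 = 134 / 17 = 7.88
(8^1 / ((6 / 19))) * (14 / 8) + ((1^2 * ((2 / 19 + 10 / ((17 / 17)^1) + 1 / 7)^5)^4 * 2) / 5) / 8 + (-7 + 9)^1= 1469056068072931150762358167623618019949000290943579272118759183 / 179963350334680441297575042898126279090056060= 8163084679969040183.58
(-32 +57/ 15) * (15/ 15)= -141/ 5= -28.20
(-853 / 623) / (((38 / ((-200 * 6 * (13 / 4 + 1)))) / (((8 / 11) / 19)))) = 17401200 / 2473933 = 7.03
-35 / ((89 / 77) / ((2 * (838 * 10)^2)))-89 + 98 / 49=-378509523743 / 89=-4252915997.11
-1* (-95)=95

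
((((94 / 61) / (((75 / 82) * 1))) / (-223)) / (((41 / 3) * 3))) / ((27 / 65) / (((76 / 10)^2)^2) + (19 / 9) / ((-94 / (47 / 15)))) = 0.00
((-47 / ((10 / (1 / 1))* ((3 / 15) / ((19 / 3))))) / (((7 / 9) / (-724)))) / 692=484899 / 2422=200.21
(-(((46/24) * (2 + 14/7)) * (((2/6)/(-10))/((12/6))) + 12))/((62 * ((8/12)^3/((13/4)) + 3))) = -83343/1345400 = -0.06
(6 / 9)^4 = 16 / 81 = 0.20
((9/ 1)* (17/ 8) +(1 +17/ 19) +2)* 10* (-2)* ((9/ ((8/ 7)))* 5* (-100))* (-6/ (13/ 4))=-826638750/ 247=-3346715.59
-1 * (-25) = 25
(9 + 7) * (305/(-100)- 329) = -26564/5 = -5312.80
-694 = -694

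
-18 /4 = -9 /2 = -4.50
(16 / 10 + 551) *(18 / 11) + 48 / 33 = 49814 / 55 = 905.71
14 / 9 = 1.56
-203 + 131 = -72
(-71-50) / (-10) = 12.10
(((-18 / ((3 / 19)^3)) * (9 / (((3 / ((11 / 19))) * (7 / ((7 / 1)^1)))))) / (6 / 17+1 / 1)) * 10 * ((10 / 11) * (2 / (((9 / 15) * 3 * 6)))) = -6137000 / 621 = -9882.45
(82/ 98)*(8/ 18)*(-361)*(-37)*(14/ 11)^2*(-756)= -736024128/ 121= -6082844.03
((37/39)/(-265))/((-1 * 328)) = 37/3389880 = 0.00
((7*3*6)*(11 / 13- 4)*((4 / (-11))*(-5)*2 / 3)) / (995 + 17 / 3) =-103320 / 214643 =-0.48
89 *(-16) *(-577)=821648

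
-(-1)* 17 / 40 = 17 / 40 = 0.42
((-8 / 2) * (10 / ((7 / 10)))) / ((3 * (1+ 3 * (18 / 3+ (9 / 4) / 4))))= -0.92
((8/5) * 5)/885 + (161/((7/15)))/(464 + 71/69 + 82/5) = 106665869/146992305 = 0.73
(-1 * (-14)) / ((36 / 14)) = 49 / 9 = 5.44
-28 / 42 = -0.67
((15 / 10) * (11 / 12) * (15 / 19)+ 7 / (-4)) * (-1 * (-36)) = -909 / 38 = -23.92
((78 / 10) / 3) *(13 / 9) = 169 / 45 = 3.76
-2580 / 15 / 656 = -43 / 164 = -0.26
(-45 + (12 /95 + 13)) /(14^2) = -757 /4655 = -0.16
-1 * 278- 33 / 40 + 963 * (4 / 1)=142927 / 40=3573.18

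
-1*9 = -9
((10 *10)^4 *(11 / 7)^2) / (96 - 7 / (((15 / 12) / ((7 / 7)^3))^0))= 12100000000 / 4361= 2774592.98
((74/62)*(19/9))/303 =703/84537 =0.01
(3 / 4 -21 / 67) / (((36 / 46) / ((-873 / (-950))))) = 261027 / 509200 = 0.51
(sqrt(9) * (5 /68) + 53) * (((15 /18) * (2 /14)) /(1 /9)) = 7755 /136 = 57.02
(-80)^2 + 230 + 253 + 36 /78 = 89485 /13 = 6883.46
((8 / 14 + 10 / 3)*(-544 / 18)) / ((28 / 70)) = -55760 / 189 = -295.03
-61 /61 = -1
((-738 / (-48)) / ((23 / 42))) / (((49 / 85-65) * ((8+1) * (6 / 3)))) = -24395 / 1007584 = -0.02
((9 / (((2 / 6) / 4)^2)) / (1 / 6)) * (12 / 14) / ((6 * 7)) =7776 / 49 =158.69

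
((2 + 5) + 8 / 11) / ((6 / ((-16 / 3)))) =-680 / 99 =-6.87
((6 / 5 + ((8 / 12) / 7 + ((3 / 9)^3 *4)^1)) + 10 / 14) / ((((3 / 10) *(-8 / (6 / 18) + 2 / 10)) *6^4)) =-10195 / 43722504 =-0.00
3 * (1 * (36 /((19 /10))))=1080 /19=56.84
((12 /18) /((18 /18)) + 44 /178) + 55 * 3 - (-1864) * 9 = 4523491 /267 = 16941.91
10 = 10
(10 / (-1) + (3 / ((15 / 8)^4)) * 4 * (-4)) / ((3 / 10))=-468572 / 10125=-46.28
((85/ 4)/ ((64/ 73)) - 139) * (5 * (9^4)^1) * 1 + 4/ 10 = -4818889963/ 1280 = -3764757.78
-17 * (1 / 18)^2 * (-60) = 85 / 27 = 3.15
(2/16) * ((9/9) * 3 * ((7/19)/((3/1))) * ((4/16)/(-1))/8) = -7/4864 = -0.00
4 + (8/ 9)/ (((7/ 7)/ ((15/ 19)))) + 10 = 838/ 57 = 14.70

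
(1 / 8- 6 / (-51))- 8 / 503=15511 / 68408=0.23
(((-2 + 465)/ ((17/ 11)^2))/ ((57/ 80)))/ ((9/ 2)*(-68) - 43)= -4481840/ 5749077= -0.78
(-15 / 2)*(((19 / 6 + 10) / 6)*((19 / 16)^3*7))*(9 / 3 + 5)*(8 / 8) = -18965135 / 12288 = -1543.39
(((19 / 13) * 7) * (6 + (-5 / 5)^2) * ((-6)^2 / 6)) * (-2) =-11172 / 13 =-859.38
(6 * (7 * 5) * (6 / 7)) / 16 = 45 / 4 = 11.25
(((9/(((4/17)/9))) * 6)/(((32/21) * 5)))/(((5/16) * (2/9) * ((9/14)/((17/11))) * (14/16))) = 2949534/275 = 10725.58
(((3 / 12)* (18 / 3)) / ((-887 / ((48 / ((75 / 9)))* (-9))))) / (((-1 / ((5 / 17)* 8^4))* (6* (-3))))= 5.87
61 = 61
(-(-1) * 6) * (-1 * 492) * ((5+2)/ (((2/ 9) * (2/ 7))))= -325458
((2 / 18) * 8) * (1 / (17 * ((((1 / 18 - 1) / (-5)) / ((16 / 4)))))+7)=7.33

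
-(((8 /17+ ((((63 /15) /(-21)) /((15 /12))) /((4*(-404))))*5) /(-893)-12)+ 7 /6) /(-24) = -996681181 /2207924640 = -0.45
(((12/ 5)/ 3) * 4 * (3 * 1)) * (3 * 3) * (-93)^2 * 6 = 22418208/ 5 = 4483641.60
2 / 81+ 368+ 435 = 65045 / 81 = 803.02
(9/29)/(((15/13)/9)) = 351/145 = 2.42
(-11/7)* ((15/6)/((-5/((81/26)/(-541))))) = -0.00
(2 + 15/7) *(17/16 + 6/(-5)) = -319/560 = -0.57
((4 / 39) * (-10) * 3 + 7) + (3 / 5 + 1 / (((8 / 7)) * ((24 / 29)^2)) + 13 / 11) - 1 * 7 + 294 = 968589877 / 3294720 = 293.98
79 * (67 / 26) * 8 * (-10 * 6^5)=-1646334720 / 13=-126641132.31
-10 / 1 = -10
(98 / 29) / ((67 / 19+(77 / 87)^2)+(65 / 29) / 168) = 27214992 / 34814789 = 0.78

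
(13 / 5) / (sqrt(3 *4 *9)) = 13 *sqrt(3) / 90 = 0.25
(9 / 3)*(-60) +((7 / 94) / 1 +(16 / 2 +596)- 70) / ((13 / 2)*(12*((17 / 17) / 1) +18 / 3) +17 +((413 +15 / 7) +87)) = -1229399 / 6862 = -179.16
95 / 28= 3.39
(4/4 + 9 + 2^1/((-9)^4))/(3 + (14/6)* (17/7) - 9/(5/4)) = 164030/24057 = 6.82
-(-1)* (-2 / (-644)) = 1 / 322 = 0.00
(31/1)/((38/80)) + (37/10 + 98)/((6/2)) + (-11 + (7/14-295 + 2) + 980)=73688/95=775.66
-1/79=-0.01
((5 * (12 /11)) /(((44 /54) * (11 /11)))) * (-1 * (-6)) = 4860 /121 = 40.17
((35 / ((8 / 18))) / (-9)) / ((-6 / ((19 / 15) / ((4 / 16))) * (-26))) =-133 / 468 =-0.28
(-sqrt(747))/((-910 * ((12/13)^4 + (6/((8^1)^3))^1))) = 281216 * sqrt(83)/62931155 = 0.04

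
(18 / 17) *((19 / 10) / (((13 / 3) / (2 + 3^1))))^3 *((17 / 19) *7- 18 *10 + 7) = -69476616 / 37349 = -1860.20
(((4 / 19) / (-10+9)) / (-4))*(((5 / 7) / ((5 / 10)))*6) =0.45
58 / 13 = 4.46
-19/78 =-0.24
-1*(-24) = 24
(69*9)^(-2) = 1 /385641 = 0.00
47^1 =47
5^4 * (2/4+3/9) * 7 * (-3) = -21875/2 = -10937.50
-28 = -28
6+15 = 21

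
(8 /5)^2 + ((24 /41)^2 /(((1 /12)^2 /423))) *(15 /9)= 1461995584 /42025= 34788.71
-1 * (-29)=29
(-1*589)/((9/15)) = -2945/3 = -981.67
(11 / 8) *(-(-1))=11 / 8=1.38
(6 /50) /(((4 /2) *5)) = 3 /250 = 0.01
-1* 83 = -83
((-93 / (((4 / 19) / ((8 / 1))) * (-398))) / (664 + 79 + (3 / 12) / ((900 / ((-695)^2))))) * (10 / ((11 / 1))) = 2544480 / 276499157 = 0.01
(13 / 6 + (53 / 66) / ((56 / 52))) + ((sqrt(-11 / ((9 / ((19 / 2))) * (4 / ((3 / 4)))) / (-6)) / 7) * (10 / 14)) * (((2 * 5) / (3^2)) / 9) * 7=25 * sqrt(209) / 6804 + 897 / 308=2.97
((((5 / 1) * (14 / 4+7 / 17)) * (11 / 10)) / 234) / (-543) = -0.00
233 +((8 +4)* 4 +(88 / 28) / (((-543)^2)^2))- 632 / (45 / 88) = -2905563086526823 / 3042757648035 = -954.91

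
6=6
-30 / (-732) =0.04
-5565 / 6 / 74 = -1855 / 148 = -12.53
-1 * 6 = -6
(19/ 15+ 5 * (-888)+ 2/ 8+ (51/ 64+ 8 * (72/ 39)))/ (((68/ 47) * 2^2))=-2594306329/ 3394560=-764.25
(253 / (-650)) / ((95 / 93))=-23529 / 61750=-0.38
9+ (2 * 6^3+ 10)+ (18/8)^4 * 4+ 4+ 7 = 36129/64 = 564.52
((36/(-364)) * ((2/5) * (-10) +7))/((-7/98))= 54/13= 4.15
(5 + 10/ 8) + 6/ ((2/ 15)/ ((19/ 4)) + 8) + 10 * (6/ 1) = 76645/ 1144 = 67.00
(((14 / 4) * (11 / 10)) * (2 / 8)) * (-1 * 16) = -77 / 5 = -15.40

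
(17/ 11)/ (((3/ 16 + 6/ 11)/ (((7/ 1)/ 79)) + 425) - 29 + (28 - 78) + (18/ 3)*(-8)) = 1904/ 377327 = 0.01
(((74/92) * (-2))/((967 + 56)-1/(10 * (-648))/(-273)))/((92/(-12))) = 196363440/957346069151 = 0.00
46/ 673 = 0.07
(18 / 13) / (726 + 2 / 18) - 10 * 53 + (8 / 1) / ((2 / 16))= -39588868 / 84955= -466.00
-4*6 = -24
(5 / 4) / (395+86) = 5 / 1924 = 0.00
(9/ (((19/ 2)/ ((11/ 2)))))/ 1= 99/ 19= 5.21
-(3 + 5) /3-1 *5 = -23 /3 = -7.67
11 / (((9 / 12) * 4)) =11 / 3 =3.67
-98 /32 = -49 /16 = -3.06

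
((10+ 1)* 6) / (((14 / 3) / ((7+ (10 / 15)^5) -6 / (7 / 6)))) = 37213 / 1323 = 28.13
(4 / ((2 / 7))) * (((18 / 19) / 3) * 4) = 17.68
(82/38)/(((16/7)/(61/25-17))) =-26117/1900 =-13.75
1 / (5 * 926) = 1 / 4630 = 0.00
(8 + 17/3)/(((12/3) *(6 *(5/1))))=41/360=0.11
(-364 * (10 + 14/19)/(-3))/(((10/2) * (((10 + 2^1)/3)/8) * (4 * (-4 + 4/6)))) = -18564/475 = -39.08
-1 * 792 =-792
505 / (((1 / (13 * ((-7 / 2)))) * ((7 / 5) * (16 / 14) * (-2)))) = 229775 / 32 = 7180.47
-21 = -21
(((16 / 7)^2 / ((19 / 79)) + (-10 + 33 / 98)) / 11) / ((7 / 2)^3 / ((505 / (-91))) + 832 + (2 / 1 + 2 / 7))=15119700 / 11399261489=0.00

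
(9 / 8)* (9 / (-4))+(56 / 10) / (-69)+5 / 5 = -17801 / 11040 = -1.61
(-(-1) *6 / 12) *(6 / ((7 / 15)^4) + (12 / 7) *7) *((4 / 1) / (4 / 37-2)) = -12304794 / 84035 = -146.42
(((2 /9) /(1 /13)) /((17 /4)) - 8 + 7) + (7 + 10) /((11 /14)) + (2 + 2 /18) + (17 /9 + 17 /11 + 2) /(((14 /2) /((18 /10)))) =1462294 /58905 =24.82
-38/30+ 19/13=38/195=0.19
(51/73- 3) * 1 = -168/73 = -2.30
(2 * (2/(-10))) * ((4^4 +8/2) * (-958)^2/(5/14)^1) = -1336264384/5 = -267252876.80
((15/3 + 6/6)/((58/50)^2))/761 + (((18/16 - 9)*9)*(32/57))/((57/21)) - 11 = -5926975513/231040361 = -25.65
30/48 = 5/8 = 0.62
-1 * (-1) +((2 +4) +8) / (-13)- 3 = -3.08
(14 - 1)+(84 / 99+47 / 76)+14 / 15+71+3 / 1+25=478193 / 4180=114.40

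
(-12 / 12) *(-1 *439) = 439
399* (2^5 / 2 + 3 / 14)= 12939 / 2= 6469.50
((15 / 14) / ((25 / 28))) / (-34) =-3 / 85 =-0.04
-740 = -740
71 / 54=1.31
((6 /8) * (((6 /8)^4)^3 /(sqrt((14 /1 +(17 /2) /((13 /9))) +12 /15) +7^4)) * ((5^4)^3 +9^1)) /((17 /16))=3374810494892407935 /1484336747511808 - 21624390445599 * sqrt(349570) /2968673495023616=2269.31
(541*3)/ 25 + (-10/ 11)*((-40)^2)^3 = -1023999982147/ 275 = -3723636298.72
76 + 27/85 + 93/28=189541/2380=79.64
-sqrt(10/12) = -sqrt(30)/6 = -0.91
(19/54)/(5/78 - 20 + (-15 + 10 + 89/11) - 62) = -0.00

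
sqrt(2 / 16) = sqrt(2) / 4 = 0.35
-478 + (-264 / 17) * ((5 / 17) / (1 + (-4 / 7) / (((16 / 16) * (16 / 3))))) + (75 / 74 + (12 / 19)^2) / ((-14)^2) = -3655168456993 / 7565939080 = -483.11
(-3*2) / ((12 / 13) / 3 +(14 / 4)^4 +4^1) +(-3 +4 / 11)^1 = -2603 / 973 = -2.68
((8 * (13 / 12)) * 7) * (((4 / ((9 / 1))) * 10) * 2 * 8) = 116480 / 27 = 4314.07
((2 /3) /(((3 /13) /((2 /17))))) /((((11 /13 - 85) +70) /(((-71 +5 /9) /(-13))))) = -4121 /31671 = -0.13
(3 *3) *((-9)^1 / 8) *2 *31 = -2511 / 4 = -627.75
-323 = -323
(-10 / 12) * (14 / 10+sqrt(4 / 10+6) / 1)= -2 * sqrt(10) / 3 - 7 / 6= -3.27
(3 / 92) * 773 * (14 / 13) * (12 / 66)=16233 / 3289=4.94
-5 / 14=-0.36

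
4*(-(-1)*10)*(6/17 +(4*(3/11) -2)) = -4160/187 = -22.25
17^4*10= 835210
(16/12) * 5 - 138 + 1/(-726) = -31783/242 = -131.33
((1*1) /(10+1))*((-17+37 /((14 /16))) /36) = 59 /924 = 0.06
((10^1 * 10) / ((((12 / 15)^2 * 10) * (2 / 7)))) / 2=875 / 32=27.34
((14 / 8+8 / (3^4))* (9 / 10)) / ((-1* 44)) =-599 / 15840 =-0.04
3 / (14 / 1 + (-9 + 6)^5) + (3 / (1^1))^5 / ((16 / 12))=166929 / 916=182.24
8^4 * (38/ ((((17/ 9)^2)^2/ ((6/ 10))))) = 3063619584/ 417605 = 7336.17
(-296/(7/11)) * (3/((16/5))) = -436.07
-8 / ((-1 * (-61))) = -8 / 61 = -0.13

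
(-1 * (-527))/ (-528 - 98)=-527/ 626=-0.84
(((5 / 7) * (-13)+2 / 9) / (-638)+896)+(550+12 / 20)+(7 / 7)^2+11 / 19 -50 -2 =5331265823 / 3818430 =1396.19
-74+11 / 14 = -1025 / 14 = -73.21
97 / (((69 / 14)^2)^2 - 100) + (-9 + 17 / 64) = -10284979711 / 1204833344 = -8.54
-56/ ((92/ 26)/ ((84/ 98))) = -312/ 23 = -13.57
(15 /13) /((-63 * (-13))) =5 /3549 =0.00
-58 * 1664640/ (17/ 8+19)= -772392960/ 169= -4570372.54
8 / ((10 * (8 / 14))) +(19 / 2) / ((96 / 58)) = 3427 / 480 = 7.14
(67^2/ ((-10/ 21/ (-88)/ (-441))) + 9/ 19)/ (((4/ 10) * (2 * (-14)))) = 34754717799/ 1064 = 32664208.46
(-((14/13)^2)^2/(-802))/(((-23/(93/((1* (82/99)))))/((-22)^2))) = -42797229552/10800142223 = -3.96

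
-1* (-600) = 600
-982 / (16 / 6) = -368.25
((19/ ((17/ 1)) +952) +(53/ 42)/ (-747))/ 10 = 508352021/ 5333580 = 95.31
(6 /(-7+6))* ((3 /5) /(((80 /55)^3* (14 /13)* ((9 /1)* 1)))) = -17303 /143360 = -0.12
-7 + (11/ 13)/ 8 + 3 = -405/ 104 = -3.89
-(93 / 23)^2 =-8649 / 529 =-16.35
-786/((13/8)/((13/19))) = -6288/19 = -330.95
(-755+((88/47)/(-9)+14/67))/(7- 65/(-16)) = -342358864/5016357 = -68.25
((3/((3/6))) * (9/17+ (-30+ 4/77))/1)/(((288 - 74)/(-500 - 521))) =117953067/140063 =842.14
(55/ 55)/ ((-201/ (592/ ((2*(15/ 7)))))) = -0.69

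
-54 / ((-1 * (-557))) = -54 / 557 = -0.10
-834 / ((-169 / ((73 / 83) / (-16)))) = -30441 / 112216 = -0.27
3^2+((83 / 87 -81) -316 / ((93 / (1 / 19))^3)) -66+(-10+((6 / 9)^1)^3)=-23479281979609 / 159995455227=-146.75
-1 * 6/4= -3/2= -1.50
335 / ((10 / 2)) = 67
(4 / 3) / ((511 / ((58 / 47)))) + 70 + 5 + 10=6124567 / 72051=85.00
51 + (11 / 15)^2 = 11596 / 225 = 51.54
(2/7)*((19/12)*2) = 19/21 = 0.90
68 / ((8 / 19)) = 323 / 2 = 161.50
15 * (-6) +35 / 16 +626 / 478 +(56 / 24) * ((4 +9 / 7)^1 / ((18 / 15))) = -2623363 / 34416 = -76.23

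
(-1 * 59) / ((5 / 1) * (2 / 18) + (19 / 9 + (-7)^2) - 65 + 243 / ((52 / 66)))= -4602 / 23017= -0.20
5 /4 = 1.25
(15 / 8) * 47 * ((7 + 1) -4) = 705 / 2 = 352.50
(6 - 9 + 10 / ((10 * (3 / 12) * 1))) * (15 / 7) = 15 / 7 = 2.14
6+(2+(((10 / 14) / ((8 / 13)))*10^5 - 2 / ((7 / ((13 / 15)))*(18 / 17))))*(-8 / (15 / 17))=-1052390.97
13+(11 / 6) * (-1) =67 / 6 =11.17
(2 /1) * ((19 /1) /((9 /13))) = 494 /9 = 54.89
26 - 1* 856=-830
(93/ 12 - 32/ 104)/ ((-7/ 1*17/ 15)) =-5805/ 6188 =-0.94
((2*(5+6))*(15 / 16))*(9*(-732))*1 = -271755 / 2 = -135877.50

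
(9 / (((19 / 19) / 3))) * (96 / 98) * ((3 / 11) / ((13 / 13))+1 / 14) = 34344 / 3773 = 9.10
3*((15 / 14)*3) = 135 / 14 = 9.64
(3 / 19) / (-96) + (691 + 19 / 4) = 423015 / 608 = 695.75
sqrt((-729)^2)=729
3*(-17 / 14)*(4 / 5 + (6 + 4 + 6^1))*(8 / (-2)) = 1224 / 5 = 244.80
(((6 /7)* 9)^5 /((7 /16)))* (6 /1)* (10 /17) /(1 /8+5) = 43004.01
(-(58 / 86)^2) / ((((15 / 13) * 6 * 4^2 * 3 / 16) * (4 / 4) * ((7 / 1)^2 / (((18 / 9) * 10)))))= -21866 / 2446227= -0.01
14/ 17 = 0.82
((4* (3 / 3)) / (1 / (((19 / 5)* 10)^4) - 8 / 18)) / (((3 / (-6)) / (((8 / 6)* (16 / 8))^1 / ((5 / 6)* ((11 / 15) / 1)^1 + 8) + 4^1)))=100286701056 / 1292782925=77.57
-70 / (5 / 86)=-1204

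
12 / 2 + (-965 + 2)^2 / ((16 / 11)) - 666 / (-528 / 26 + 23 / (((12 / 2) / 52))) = 35612024313 / 55856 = 637568.47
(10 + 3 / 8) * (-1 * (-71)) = 5893 / 8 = 736.62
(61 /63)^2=3721 /3969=0.94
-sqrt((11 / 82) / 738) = -0.01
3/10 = 0.30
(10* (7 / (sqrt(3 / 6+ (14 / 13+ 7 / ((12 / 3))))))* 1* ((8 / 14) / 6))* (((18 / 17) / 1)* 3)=720* sqrt(2249) / 2941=11.61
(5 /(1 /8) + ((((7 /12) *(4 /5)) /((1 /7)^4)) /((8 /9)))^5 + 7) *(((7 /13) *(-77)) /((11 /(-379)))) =6051911436594505976520291671 /1331200000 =4546207509461017109.77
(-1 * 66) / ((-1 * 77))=6 / 7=0.86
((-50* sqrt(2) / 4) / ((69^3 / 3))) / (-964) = 25* sqrt(2) / 211121784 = 0.00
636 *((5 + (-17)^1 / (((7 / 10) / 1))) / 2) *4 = -171720 / 7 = -24531.43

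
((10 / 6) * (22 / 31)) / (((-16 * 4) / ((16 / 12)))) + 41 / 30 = 14977 / 11160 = 1.34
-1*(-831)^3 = 573856191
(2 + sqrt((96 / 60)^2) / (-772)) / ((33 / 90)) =11568 / 2123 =5.45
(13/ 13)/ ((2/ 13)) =13/ 2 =6.50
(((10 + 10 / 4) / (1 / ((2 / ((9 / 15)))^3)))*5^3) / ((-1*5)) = -312500 / 27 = -11574.07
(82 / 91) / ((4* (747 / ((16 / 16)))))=41 / 135954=0.00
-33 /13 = -2.54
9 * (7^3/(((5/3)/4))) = 7408.80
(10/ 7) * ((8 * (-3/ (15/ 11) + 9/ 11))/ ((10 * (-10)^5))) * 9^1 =171/ 1203125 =0.00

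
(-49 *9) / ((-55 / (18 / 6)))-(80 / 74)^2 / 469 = 849358703 / 35313355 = 24.05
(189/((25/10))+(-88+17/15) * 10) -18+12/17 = -206642/255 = -810.36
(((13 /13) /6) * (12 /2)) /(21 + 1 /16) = 16 /337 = 0.05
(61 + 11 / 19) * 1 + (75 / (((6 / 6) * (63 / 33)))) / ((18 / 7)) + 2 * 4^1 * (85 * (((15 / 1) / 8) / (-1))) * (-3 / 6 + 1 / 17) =109330 / 171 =639.36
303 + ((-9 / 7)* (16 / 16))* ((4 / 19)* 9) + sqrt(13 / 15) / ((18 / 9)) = sqrt(195) / 30 + 39975 / 133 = 301.03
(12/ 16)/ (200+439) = 1/ 852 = 0.00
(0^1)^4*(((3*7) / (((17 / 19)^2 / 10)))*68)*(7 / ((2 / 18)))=0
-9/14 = -0.64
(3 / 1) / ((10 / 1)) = 3 / 10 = 0.30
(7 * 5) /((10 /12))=42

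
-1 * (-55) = 55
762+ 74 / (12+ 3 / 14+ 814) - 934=-1988488 / 11567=-171.91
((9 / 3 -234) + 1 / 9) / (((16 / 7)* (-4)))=25.25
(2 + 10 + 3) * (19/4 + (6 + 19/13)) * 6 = 28575/26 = 1099.04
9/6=3/2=1.50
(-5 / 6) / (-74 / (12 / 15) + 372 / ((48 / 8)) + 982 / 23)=-115 / 1683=-0.07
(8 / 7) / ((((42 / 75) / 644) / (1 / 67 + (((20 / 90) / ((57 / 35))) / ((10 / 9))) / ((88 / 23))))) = 18173450 / 294063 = 61.80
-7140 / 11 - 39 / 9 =-21563 / 33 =-653.42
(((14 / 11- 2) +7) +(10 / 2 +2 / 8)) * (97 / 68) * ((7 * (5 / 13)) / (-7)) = -18915 / 2992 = -6.32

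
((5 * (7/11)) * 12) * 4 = 1680/11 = 152.73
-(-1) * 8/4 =2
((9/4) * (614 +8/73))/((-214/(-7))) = 45.20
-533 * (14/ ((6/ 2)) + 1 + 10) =-25051/ 3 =-8350.33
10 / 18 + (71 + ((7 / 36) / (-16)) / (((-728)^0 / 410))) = 6391 / 96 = 66.57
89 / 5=17.80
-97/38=-2.55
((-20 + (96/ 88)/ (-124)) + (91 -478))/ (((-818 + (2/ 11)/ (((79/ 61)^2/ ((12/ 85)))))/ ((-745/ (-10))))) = 5485137979675/ 147969656506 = 37.07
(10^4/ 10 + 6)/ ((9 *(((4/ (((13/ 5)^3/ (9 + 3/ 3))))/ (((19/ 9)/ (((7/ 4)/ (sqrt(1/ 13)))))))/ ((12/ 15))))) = 6460532 *sqrt(13)/ 1771875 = 13.15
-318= -318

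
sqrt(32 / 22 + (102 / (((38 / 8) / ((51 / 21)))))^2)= 4 *sqrt(364012055) / 1463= 52.16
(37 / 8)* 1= 37 / 8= 4.62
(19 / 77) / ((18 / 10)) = 95 / 693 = 0.14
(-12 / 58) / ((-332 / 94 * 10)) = 141 / 24070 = 0.01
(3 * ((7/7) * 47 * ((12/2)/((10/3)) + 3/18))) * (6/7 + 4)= 1346.89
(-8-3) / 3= -11 / 3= -3.67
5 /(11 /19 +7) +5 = 815 /144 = 5.66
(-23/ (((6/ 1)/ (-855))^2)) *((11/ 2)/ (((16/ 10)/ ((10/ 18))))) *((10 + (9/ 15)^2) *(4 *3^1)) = -1774143525/ 16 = -110883970.31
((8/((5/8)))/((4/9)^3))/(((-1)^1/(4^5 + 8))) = -752328/5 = -150465.60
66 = 66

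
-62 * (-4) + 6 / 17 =4222 / 17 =248.35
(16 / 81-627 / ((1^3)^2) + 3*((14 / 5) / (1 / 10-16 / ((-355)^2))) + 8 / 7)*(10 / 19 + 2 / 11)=-127109517764 / 331452891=-383.49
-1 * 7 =-7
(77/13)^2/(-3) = -5929/507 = -11.69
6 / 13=0.46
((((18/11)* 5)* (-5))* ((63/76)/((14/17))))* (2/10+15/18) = -71145/1672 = -42.55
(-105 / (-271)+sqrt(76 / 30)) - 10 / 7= -1975 / 1897+sqrt(570) / 15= 0.55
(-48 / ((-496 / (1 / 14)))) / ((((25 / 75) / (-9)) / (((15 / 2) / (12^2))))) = -135 / 13888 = -0.01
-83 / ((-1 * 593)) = 83 / 593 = 0.14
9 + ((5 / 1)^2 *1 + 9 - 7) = 36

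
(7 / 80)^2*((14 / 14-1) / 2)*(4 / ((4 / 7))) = 0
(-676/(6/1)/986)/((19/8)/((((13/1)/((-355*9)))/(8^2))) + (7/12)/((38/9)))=333944/109175353353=0.00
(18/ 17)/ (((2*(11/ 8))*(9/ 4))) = 32/ 187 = 0.17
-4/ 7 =-0.57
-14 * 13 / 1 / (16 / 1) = -91 / 8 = -11.38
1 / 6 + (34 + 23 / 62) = 3212 / 93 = 34.54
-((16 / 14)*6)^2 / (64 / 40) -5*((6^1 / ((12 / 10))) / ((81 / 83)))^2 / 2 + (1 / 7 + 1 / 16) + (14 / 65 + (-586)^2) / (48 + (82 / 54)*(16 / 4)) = 763424729758973 / 122037224400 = 6255.67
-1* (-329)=329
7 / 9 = 0.78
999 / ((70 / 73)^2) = 5323671 / 4900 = 1086.46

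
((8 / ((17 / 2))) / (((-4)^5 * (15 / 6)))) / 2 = -1 / 5440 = -0.00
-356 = -356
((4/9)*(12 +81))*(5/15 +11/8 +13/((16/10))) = 3658/9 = 406.44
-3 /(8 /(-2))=3 /4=0.75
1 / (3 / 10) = 10 / 3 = 3.33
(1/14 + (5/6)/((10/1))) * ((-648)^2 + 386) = 65044.88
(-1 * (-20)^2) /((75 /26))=-416 /3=-138.67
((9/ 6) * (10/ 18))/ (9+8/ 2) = 5/ 78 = 0.06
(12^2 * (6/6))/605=144/605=0.24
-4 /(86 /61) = -122 /43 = -2.84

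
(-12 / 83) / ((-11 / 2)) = 24 / 913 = 0.03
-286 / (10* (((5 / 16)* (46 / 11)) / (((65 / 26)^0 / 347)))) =-12584 / 199525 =-0.06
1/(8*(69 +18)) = 1/696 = 0.00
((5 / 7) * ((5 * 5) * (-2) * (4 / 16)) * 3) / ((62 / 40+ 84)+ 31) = -1250 / 5439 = -0.23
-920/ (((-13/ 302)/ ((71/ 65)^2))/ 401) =112327433488/ 10985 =10225528.77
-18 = -18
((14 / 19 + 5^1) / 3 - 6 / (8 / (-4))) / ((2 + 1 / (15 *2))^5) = 2268000000 / 16047329719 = 0.14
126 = 126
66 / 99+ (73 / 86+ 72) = 18967 / 258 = 73.52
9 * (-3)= -27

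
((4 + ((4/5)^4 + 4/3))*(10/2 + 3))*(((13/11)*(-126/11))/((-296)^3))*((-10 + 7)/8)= -551187/61290130000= -0.00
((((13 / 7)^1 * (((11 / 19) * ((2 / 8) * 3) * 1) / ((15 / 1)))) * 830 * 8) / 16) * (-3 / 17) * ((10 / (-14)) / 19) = 178035 / 1202852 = 0.15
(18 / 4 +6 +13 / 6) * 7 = 266 / 3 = 88.67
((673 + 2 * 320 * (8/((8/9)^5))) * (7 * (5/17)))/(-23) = -11087335/12512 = -886.14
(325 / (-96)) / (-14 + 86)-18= -124741 / 6912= -18.05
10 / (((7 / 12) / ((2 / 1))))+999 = 7233 / 7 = 1033.29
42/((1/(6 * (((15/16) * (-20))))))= -4725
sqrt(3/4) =sqrt(3)/2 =0.87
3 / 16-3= -45 / 16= -2.81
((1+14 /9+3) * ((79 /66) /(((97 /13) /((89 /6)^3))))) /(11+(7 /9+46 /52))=235301027975 /1024332804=229.71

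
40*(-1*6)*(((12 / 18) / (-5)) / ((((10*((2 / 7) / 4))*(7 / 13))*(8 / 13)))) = 676 / 5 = 135.20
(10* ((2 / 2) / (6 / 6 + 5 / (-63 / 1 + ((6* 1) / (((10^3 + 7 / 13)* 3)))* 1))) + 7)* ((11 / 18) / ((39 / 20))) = 6737405 / 1203579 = 5.60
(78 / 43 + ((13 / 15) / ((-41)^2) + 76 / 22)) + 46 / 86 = 69221324 / 11926695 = 5.80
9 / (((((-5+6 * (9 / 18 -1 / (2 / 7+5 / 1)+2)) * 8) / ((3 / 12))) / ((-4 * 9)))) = -2997 / 2624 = -1.14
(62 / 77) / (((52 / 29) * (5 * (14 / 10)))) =899 / 14014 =0.06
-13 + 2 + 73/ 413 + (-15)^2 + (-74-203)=-25946/ 413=-62.82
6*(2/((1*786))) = 2/131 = 0.02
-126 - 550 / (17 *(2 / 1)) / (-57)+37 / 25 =-3009622 / 24225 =-124.24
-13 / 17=-0.76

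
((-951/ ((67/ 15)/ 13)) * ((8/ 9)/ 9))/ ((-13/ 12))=50720/ 201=252.34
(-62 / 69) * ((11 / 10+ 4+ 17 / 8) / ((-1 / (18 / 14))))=26877 / 3220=8.35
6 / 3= 2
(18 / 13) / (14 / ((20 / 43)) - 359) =-180 / 42757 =-0.00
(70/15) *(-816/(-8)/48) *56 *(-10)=-16660/3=-5553.33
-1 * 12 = -12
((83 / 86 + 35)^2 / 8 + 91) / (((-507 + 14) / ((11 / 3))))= -164460307 / 87509472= -1.88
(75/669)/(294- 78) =0.00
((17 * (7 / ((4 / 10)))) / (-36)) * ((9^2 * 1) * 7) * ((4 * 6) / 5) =-22491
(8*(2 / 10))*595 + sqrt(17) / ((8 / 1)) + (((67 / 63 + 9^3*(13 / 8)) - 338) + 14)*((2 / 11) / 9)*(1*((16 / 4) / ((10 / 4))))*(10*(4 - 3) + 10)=sqrt(17) / 8 + 855632 / 567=1509.57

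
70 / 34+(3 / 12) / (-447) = 62563 / 30396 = 2.06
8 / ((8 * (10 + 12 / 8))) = 2 / 23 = 0.09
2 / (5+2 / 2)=0.33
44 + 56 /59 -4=2416 /59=40.95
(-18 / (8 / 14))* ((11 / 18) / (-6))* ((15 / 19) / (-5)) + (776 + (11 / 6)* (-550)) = -106175 / 456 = -232.84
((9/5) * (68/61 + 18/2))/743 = 5553/226615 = 0.02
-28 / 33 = -0.85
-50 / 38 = -25 / 19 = -1.32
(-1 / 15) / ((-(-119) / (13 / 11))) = -13 / 19635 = -0.00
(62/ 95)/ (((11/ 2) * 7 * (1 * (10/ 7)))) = 62/ 5225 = 0.01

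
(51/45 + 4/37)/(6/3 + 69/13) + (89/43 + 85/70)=109629439/31740450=3.45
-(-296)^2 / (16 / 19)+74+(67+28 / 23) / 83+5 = -198467616 / 1909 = -103964.18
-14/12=-7/6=-1.17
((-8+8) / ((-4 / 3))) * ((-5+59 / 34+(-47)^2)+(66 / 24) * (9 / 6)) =0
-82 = -82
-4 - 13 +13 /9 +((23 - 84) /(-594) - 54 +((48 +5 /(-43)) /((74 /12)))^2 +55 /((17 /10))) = 592863591533 /25560875538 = 23.19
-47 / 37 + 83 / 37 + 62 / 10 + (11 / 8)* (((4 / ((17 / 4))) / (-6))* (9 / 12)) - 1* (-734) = 9321921 / 12580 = 741.01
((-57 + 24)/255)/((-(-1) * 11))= -1/85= -0.01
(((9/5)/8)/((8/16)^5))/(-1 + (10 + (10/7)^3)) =12348/20435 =0.60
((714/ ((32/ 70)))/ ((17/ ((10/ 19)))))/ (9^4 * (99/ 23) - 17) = 84525/ 49335248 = 0.00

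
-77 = -77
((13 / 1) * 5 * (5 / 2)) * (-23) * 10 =-37375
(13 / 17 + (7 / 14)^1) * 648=13932 / 17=819.53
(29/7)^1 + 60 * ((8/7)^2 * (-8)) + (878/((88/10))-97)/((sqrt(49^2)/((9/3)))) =-622.63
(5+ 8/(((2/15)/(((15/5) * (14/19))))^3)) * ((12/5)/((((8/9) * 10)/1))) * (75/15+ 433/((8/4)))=598244473899/274360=2180509.09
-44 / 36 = -11 / 9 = -1.22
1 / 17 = 0.06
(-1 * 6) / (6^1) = -1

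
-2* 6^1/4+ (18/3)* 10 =57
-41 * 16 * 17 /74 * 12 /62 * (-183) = 5337.79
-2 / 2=-1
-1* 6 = -6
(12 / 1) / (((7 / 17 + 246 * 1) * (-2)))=-102 / 4189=-0.02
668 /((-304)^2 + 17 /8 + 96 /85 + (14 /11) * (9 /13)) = 64956320 /8986933979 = 0.01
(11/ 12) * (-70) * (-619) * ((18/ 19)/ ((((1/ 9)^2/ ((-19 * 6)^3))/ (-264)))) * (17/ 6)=3377693227376160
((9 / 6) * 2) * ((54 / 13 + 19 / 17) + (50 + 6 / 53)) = 1946163 / 11713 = 166.15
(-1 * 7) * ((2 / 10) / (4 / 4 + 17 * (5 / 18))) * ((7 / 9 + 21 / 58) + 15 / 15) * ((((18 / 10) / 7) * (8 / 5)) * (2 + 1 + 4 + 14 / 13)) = -1688904 / 970775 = -1.74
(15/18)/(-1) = -5/6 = -0.83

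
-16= -16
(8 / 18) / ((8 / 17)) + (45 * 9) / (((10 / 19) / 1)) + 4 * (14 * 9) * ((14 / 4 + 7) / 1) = 6062.44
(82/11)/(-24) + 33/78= 193/1716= 0.11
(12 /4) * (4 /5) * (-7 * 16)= -1344 /5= -268.80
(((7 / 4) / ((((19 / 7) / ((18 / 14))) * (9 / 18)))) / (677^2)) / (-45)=-0.00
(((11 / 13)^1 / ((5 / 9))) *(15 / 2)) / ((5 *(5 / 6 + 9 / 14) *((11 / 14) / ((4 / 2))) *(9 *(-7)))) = -126 / 2015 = -0.06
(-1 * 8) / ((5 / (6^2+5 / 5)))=-296 / 5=-59.20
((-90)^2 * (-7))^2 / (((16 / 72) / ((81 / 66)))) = 195304567500 / 11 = 17754960681.82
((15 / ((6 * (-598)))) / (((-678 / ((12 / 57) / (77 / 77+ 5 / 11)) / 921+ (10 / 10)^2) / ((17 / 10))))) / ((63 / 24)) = 57409 / 86643921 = 0.00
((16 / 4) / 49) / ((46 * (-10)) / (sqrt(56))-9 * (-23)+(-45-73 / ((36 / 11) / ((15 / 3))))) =-25920 * sqrt(14) / 23794351-11376 / 3399193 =-0.01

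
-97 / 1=-97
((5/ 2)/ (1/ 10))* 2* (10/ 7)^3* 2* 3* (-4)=-1200000/ 343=-3498.54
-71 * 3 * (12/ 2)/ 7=-1278/ 7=-182.57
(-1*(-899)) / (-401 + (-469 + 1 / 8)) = -7192 / 6959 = -1.03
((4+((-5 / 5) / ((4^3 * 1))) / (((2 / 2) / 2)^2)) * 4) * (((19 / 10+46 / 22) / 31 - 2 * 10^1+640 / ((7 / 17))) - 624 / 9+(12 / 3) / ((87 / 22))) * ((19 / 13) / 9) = 3749.81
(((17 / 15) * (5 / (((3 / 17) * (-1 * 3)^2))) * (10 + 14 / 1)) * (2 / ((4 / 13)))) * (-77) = -1157156 / 27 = -42857.63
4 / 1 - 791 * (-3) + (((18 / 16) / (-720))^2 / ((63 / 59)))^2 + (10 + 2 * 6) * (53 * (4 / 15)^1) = 1789861753257987481 / 665887703040000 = 2687.93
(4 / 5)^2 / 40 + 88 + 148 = 29502 / 125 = 236.02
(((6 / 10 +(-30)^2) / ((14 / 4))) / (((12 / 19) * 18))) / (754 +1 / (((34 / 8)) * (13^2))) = 81935087 / 2729469960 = 0.03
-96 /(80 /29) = -174 /5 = -34.80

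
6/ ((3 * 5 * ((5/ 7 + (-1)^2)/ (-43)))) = -301/ 30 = -10.03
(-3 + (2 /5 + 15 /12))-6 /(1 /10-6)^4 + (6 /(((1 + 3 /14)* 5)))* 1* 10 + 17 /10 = 42135898919 /4119902740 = 10.23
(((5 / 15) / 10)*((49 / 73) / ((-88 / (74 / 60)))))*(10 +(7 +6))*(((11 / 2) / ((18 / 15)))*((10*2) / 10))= -41699 / 630720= -0.07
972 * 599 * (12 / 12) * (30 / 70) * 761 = 1329226524 / 7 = 189889503.43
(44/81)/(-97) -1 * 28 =-28.01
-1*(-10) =10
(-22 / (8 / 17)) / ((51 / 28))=-77 / 3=-25.67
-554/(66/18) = -151.09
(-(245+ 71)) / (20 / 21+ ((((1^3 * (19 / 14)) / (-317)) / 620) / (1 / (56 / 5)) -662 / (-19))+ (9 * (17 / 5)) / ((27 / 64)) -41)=-2581307225 / 549979707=-4.69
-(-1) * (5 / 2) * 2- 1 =4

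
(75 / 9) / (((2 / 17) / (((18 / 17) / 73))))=75 / 73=1.03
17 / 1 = 17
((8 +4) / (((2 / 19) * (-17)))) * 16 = -1824 / 17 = -107.29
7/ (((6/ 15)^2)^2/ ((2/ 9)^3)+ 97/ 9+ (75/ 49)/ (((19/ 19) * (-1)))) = 1929375/ 3191728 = 0.60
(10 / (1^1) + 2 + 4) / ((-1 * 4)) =-4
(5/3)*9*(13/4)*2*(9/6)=585/4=146.25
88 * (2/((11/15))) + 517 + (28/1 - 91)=694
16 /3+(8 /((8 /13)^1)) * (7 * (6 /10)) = 899 /15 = 59.93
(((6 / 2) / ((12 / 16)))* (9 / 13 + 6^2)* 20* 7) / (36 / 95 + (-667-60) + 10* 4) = -8458800 / 282659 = -29.93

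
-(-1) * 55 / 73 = 55 / 73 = 0.75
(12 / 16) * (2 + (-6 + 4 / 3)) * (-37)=74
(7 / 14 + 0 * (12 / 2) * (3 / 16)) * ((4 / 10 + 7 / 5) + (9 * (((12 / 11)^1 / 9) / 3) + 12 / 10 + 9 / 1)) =68 / 11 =6.18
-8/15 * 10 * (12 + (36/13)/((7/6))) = -76.66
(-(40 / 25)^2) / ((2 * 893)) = -32 / 22325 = -0.00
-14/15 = -0.93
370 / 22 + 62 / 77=1357 / 77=17.62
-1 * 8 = -8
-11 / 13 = -0.85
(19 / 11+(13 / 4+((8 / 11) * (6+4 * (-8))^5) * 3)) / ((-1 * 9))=126734653 / 44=2880333.02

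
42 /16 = 21 /8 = 2.62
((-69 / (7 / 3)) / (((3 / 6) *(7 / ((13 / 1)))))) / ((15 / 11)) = -19734 / 245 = -80.55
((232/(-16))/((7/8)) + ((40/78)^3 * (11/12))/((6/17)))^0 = 1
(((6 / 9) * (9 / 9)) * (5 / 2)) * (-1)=-5 / 3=-1.67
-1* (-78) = 78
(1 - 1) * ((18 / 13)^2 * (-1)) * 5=0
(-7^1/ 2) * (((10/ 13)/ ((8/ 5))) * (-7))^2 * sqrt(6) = -214375 * sqrt(6)/ 5408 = -97.10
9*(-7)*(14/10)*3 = -1323/5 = -264.60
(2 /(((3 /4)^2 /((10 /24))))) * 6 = 80 /9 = 8.89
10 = 10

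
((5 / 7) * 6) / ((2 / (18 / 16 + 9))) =1215 / 56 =21.70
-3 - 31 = -34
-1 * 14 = -14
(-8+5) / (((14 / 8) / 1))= -1.71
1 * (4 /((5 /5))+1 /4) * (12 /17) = 3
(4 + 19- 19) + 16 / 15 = 76 / 15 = 5.07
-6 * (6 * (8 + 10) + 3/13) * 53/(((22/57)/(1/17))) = -12751641/2431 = -5245.43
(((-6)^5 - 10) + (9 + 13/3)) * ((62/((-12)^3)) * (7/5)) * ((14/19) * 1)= 17710021/61560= 287.69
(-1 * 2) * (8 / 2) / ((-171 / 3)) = 8 / 57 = 0.14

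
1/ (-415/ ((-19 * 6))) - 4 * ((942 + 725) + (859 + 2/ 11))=-46126826/ 4565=-10104.45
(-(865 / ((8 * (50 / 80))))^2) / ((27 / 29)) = -867941 / 27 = -32145.96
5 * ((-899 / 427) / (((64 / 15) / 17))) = -1146225 / 27328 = -41.94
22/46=11/23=0.48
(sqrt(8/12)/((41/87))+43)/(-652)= -0.07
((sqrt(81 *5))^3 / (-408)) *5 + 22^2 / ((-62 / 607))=-146894 / 31 - 6075 *sqrt(5) / 136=-4838.40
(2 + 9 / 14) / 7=37 / 98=0.38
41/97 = 0.42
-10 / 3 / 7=-10 / 21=-0.48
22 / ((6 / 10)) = 110 / 3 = 36.67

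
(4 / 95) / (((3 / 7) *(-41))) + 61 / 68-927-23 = -754140119 / 794580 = -949.11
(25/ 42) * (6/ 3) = 25/ 21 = 1.19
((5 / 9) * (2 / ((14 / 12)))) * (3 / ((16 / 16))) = 20 / 7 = 2.86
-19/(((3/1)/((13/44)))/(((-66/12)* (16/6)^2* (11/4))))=5434/27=201.26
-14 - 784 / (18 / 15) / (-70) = -4.67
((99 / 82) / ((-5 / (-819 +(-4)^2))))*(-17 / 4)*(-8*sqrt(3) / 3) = 450483*sqrt(3) / 205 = 3806.14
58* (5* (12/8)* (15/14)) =6525/14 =466.07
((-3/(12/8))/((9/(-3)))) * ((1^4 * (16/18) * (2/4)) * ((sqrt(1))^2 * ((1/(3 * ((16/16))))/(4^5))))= 1/10368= 0.00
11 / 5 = 2.20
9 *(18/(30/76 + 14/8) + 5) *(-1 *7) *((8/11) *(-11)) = 1100232/163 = 6749.89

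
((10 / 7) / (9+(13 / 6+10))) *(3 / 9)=20 / 889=0.02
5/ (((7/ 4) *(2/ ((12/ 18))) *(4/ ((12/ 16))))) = 5/ 28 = 0.18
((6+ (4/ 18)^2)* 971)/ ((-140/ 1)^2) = 971/ 3240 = 0.30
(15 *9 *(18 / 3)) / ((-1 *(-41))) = 810 / 41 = 19.76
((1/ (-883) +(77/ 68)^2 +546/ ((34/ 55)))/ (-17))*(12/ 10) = -10834419969/ 173527160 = -62.44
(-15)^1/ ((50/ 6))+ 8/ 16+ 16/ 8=7/ 10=0.70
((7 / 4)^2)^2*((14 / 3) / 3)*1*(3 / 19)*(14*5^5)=367653125 / 3648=100782.11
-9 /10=-0.90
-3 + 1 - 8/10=-14/5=-2.80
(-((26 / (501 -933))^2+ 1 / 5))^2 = 2256345001 / 54419558400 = 0.04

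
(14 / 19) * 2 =28 / 19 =1.47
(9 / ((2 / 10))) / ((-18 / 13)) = -32.50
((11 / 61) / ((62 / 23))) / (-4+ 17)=253 / 49166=0.01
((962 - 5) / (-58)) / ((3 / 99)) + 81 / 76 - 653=-90929 / 76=-1196.43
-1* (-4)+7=11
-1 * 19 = -19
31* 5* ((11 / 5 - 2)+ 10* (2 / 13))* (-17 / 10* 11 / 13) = -655061 / 1690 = -387.61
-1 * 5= -5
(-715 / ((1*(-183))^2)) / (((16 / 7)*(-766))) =5005 / 410441184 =0.00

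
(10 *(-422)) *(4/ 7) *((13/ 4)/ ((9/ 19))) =-1042340/ 63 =-16545.08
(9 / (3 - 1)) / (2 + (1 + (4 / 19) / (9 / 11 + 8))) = 16587 / 11146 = 1.49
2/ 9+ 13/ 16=149/ 144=1.03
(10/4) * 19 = 47.50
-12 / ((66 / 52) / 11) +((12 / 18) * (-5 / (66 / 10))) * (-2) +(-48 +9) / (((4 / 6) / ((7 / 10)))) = -285001 / 1980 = -143.94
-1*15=-15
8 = 8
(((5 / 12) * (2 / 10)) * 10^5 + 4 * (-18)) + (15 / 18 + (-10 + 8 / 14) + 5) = 346825 / 42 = 8257.74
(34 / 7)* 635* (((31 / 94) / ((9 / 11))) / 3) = 3681095 / 8883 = 414.40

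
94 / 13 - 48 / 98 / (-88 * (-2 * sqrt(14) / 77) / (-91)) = 39 * sqrt(14) / 28 + 94 / 13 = 12.44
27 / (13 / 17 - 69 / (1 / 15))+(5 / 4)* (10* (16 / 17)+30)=7358561 / 149447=49.24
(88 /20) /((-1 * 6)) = -11 /15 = -0.73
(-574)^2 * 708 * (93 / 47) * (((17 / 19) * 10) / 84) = 43904559720 / 893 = 49165240.45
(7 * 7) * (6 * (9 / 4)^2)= 1488.38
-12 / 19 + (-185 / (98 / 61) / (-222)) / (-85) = -121111 / 189924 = -0.64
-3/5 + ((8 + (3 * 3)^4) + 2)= 32852/5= 6570.40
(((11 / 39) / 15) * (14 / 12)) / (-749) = -11 / 375570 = -0.00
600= 600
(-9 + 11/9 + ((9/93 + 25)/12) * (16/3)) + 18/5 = 3244/465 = 6.98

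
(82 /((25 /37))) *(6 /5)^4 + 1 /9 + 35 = 40326076 /140625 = 286.76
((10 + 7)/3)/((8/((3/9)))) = 17/72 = 0.24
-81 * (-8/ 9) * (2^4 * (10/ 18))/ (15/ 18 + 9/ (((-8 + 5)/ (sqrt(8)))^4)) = 11520/ 143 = 80.56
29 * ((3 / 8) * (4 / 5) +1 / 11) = 1247 / 110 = 11.34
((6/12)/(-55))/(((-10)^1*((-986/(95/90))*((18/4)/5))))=-19/17570520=-0.00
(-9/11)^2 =81/121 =0.67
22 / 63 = 0.35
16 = 16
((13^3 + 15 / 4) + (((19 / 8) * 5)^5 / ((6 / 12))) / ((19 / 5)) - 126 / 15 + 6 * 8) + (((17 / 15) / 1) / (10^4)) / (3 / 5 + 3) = 34981394398579 / 276480000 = 126524.14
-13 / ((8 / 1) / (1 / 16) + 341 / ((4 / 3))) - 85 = -130527 / 1535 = -85.03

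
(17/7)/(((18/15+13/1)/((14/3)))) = 0.80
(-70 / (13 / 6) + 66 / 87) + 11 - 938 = -361373 / 377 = -958.55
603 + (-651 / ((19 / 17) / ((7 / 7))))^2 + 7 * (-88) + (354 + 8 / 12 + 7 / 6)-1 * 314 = 734933387 / 2166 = 339304.43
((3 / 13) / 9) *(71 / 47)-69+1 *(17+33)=-34756 / 1833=-18.96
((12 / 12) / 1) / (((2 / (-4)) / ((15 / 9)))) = -10 / 3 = -3.33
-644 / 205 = -3.14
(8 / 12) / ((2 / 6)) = 2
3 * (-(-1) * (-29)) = -87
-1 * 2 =-2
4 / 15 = 0.27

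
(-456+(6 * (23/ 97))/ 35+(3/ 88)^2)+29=-11225106533/ 26290880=-426.96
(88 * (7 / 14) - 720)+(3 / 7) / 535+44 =-2366837 / 3745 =-632.00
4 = 4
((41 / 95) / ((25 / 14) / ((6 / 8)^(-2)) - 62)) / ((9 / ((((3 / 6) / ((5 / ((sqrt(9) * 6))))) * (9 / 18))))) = -4592 / 6489925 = -0.00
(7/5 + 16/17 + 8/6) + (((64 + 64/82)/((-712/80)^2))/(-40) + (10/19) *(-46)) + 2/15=-32135120411/1573467045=-20.42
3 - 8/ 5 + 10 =57/ 5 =11.40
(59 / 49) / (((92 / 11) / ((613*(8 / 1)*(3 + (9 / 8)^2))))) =15515643 / 5152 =3011.58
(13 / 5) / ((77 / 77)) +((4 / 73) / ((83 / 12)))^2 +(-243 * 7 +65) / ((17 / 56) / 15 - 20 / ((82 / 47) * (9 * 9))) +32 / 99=27651036798378306947 / 2049476981637195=13491.75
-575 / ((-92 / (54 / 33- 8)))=-39.77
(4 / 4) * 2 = 2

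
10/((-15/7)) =-14/3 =-4.67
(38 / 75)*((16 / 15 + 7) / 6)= 2299 / 3375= 0.68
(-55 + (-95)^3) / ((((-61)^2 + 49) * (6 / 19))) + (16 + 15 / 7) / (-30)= -28533487 / 39585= -720.82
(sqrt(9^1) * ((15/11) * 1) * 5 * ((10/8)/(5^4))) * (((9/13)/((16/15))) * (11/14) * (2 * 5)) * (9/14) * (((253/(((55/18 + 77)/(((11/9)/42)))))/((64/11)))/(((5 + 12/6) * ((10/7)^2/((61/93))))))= 41252409/423830650880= 0.00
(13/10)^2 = 169/100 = 1.69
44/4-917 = -906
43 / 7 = 6.14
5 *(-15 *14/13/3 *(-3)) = 1050/13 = 80.77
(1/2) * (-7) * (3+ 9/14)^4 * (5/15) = -2255067/10976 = -205.45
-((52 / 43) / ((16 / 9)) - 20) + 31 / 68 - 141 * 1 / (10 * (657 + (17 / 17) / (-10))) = 94858393 / 4801939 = 19.75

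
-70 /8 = -35 /4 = -8.75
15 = 15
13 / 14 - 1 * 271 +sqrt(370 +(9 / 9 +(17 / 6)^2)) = -3781 / 14 +sqrt(13645) / 6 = -250.60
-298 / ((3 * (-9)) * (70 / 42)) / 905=0.01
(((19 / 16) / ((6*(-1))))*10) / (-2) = 95 / 96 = 0.99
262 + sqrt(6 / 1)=sqrt(6) + 262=264.45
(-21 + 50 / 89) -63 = -7426 / 89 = -83.44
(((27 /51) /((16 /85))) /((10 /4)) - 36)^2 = 77841 /64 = 1216.27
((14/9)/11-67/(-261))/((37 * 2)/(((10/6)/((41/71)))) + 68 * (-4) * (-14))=45085/434140498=0.00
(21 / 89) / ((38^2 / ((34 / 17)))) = 21 / 64258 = 0.00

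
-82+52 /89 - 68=-13298 /89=-149.42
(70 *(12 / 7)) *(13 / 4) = 390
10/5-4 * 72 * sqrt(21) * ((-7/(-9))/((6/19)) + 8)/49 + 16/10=18/5-9040 * sqrt(21)/147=-278.21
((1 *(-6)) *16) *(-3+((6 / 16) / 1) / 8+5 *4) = -3273 / 2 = -1636.50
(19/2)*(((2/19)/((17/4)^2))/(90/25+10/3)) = 30/3757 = 0.01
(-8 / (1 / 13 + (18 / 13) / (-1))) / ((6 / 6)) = 104 / 17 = 6.12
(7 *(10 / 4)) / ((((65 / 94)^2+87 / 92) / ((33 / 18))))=19560695 / 868074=22.53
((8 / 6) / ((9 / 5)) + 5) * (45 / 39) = 775 / 117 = 6.62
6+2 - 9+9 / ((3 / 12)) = 35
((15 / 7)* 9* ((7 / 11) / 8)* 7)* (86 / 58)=40635 / 2552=15.92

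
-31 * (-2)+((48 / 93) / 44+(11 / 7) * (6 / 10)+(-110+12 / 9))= -1636721 / 35805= -45.71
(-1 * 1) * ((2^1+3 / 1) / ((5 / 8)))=-8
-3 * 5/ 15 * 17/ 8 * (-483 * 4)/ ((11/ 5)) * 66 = 123165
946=946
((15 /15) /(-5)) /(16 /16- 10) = 1 /45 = 0.02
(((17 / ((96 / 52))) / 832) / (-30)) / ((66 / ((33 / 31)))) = -17 / 2856960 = -0.00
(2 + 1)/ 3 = 1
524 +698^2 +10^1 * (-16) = 487568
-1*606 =-606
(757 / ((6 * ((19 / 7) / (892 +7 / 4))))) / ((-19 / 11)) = -208383175 / 8664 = -24051.61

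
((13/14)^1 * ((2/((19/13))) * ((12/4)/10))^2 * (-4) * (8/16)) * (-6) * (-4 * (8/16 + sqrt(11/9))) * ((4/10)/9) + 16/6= 2368816/947625 - 35152 * sqrt(11)/315875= 2.13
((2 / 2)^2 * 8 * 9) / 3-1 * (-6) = 30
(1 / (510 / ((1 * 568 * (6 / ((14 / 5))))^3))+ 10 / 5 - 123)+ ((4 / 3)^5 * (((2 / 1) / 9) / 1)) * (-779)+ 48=45076244507467 / 12752397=3534727.20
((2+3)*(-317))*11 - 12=-17447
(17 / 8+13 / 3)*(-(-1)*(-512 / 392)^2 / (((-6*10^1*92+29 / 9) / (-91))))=3095040 / 17030293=0.18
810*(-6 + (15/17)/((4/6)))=-64395/17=-3787.94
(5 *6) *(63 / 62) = 945 / 31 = 30.48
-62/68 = -31/34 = -0.91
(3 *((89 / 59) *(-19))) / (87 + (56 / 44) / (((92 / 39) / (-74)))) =-427823 / 234230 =-1.83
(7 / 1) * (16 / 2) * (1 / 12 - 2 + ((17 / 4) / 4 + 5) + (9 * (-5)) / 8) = -497 / 6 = -82.83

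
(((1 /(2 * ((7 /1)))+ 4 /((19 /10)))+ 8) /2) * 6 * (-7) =-8121 /38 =-213.71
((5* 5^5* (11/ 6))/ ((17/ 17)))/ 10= 34375/ 12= 2864.58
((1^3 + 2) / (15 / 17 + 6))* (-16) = -272 / 39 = -6.97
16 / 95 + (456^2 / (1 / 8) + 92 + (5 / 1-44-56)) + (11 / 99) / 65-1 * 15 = 18489470941 / 11115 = 1663470.17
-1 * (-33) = 33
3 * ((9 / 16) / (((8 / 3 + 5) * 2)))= 81 / 736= 0.11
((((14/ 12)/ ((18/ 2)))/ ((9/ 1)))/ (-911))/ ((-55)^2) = -7/ 1339306650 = -0.00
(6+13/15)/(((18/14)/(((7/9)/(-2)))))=-5047/2430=-2.08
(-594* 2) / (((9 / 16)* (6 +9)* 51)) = -704 / 255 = -2.76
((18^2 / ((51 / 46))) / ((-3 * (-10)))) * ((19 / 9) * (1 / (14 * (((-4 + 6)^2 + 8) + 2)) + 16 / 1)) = 1370869 / 4165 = 329.14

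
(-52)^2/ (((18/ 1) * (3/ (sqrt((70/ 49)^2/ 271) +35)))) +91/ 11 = 13520 * sqrt(271)/ 51219 +522977/ 297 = 1765.21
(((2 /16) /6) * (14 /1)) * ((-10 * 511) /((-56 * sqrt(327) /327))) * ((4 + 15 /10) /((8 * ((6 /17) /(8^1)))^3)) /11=12552715 * sqrt(327) /41472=5473.39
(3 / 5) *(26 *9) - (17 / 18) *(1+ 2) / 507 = 2135399 / 15210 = 140.39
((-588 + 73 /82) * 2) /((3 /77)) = -30138.30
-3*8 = -24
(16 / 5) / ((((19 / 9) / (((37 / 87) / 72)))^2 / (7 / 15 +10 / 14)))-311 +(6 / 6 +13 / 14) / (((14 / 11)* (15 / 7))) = -254354074397 / 819722700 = -310.29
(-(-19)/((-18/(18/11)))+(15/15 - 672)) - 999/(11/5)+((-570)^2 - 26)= 3561219/11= 323747.18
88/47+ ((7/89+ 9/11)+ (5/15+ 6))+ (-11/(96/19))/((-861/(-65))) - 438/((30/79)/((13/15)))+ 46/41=-94087971182021/95081263200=-989.55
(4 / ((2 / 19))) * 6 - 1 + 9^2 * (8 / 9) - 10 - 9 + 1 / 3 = 841 / 3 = 280.33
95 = 95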